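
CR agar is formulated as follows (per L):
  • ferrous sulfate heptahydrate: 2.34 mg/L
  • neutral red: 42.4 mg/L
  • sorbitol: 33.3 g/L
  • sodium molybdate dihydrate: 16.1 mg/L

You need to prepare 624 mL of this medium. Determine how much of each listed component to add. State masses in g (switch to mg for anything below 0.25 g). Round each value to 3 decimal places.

Working volume: 624 mL = 0.624 L.
ferrous sulfate heptahydrate: 2.34 mg/L × 0.624 L = 1.460 mg
neutral red: 42.4 mg/L × 0.624 L = 26.458 mg
sorbitol: 33.3 g/L × 0.624 L = 20.779 g
sodium molybdate dihydrate: 16.1 mg/L × 0.624 L = 10.046 mg

ferrous sulfate heptahydrate 1.460 mg; neutral red 26.458 mg; sorbitol 20.779 g; sodium molybdate dihydrate 10.046 mg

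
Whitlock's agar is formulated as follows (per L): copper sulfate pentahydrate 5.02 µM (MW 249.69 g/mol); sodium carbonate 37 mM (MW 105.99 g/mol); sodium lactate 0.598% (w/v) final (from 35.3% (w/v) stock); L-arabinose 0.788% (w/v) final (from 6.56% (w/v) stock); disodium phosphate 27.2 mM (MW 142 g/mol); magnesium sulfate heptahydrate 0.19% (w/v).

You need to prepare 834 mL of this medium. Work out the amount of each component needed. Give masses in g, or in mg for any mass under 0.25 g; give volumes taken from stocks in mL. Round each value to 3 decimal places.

Target volume = 834 mL = 0.834 L.
copper sulfate pentahydrate: 5.02 µmol/L × 249.69 g/mol × 0.834 L ÷ 1000 = 1.045 mg
sodium carbonate: 37 mmol/L × 105.99 g/mol × 0.834 L ÷ 1000 = 3.271 g
sodium lactate: C1V1 = C2V2 → 0.598% ÷ 35.3% × 834 mL = 14.128 mL
L-arabinose: C1V1 = C2V2 → 0.788% ÷ 6.56% × 834 mL = 100.182 mL
disodium phosphate: 27.2 mmol/L × 142 g/mol × 0.834 L ÷ 1000 = 3.221 g
magnesium sulfate heptahydrate: 0.19 g per 100 mL × 834 mL ÷ 100 = 1.585 g

copper sulfate pentahydrate 1.045 mg; sodium carbonate 3.271 g; sodium lactate 14.128 mL; L-arabinose 100.182 mL; disodium phosphate 3.221 g; magnesium sulfate heptahydrate 1.585 g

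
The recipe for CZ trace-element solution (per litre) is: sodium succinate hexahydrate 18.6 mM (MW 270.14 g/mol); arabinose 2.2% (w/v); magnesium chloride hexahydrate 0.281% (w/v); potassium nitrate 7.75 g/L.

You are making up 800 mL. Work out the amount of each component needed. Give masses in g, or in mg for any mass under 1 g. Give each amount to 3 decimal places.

Working volume: 800 mL = 0.8 L.
sodium succinate hexahydrate: 18.6 mmol/L × 270.14 g/mol × 0.8 L ÷ 1000 = 4.020 g
arabinose: 2.2 g per 100 mL × 800 mL ÷ 100 = 17.600 g
magnesium chloride hexahydrate: 0.281% w/v = 2.81 g/L → 2.81 × 0.8 L = 2.248 g
potassium nitrate: 7.75 g/L × 0.8 L = 6.200 g

sodium succinate hexahydrate 4.020 g; arabinose 17.600 g; magnesium chloride hexahydrate 2.248 g; potassium nitrate 6.200 g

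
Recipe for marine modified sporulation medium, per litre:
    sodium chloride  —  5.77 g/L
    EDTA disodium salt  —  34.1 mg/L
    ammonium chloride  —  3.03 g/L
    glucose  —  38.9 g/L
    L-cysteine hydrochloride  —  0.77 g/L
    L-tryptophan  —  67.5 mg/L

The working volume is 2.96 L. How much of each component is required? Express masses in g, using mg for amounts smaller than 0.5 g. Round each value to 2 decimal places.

sodium chloride 17.08 g; EDTA disodium salt 100.94 mg; ammonium chloride 8.97 g; glucose 115.14 g; L-cysteine hydrochloride 2.28 g; L-tryptophan 199.80 mg

Scale factor relative to 1 L: 2.96.
sodium chloride: 5.77 g/L × 2.96 L = 17.08 g
EDTA disodium salt: 34.1 mg/L × 2.96 L = 100.94 mg
ammonium chloride: 3.03 g/L × 2.96 L = 8.97 g
glucose: 38.9 g/L × 2.96 L = 115.14 g
L-cysteine hydrochloride: 0.77 g/L × 2.96 L = 2.28 g
L-tryptophan: 67.5 mg/L × 2.96 L = 199.80 mg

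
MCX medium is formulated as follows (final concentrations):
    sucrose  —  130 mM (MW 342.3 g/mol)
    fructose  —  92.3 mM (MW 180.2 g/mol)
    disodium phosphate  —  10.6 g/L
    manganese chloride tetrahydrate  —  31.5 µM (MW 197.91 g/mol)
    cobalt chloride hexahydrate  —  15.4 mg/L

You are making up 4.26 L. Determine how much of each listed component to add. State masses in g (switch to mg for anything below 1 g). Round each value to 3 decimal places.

Working volume: 4.26 L.
sucrose: 130 mmol/L × 342.3 g/mol × 4.26 L ÷ 1000 = 189.566 g
fructose: 92.3 mmol/L × 180.2 g/mol × 4.26 L ÷ 1000 = 70.854 g
disodium phosphate: 10.6 g/L × 4.26 L = 45.156 g
manganese chloride tetrahydrate: 31.5 µmol/L × 197.91 g/mol × 4.26 L ÷ 1000 = 26.558 mg
cobalt chloride hexahydrate: 15.4 mg/L × 4.26 L = 65.604 mg

sucrose 189.566 g; fructose 70.854 g; disodium phosphate 45.156 g; manganese chloride tetrahydrate 26.558 mg; cobalt chloride hexahydrate 65.604 mg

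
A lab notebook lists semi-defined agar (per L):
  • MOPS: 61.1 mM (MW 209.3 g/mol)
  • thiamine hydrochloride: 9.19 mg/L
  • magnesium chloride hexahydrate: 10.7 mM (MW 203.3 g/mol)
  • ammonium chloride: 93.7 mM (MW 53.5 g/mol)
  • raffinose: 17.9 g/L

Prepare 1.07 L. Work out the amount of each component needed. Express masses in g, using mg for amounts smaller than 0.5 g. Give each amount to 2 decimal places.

MOPS 13.68 g; thiamine hydrochloride 9.83 mg; magnesium chloride hexahydrate 2.33 g; ammonium chloride 5.36 g; raffinose 19.15 g

Working volume: 1.07 L.
MOPS: 61.1 mmol/L × 209.3 g/mol × 1.07 L ÷ 1000 = 13.68 g
thiamine hydrochloride: 9.19 mg/L × 1.07 L = 9.83 mg
magnesium chloride hexahydrate: 10.7 mmol/L × 203.3 g/mol × 1.07 L ÷ 1000 = 2.33 g
ammonium chloride: 93.7 mmol/L × 53.5 g/mol × 1.07 L ÷ 1000 = 5.36 g
raffinose: 17.9 g/L × 1.07 L = 19.15 g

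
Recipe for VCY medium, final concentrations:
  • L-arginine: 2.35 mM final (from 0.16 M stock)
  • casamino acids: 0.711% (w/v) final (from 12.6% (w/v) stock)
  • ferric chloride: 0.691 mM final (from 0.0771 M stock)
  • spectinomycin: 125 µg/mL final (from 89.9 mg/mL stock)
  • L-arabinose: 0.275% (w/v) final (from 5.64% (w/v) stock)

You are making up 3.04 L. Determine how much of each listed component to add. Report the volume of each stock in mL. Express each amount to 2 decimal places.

L-arginine 44.65 mL; casamino acids 171.54 mL; ferric chloride 27.25 mL; spectinomycin 4.23 mL; L-arabinose 148.23 mL

Scale factor relative to 1 L: 3.04.
L-arginine: C1V1 = C2V2 → 2.35 mM × 3040 mL ÷ 160 mM = 44.65 mL
casamino acids: dilute stock: 0.711% ÷ 12.6% × 3040 mL = 171.54 mL
ferric chloride: V = C2·V2/C1 = 0.691 mM × 3040 mL ÷ 77.1 mM = 27.25 mL
spectinomycin: dilute stock: 125 µg/mL × 3040 mL ÷ 89900 µg/mL = 4.23 mL
L-arabinose: C1V1 = C2V2 → 0.275% ÷ 5.64% × 3040 mL = 148.23 mL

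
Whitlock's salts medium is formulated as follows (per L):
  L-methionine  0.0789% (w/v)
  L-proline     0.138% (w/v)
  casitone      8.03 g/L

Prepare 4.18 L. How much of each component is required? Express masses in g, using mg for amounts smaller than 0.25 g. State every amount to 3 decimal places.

L-methionine 3.298 g; L-proline 5.768 g; casitone 33.565 g

Working volume: 4.18 L.
L-methionine: 0.0789 g per 100 mL × 4180 mL ÷ 100 = 3.298 g
L-proline: 0.138% w/v = 1.38 g/L → 1.38 × 4.18 L = 5.768 g
casitone: 8.03 g/L × 4.18 L = 33.565 g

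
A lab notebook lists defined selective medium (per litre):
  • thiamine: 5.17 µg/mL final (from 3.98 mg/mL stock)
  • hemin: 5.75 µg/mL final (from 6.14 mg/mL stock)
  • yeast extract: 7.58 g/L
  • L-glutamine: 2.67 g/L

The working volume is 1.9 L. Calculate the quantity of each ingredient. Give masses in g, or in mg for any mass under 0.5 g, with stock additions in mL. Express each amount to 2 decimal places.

thiamine 2.47 mL; hemin 1.78 mL; yeast extract 14.40 g; L-glutamine 5.07 g

Scale factor relative to 1 L: 1.9.
thiamine: V = C2·V2/C1 = 5.17 µg/mL × 1900 mL ÷ 3980 µg/mL = 2.47 mL
hemin: dilute stock: 5.75 µg/mL × 1900 mL ÷ 6140 µg/mL = 1.78 mL
yeast extract: 7.58 g/L × 1.9 L = 14.40 g
L-glutamine: 2.67 g/L × 1.9 L = 5.07 g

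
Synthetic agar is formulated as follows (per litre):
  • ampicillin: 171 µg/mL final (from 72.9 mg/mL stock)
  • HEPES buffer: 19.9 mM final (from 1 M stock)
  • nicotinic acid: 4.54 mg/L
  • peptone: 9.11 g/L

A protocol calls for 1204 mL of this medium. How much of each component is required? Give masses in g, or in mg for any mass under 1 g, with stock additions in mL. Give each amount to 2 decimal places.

Scale factor relative to 1 L: 1.204.
ampicillin: V = C2·V2/C1 = 171 µg/mL × 1204 mL ÷ 72900 µg/mL = 2.82 mL
HEPES buffer: dilute stock: 19.9 mM × 1204 mL ÷ 1000 mM = 23.96 mL
nicotinic acid: 4.54 mg/L × 1.204 L = 5.47 mg
peptone: 9.11 g/L × 1.204 L = 10.97 g

ampicillin 2.82 mL; HEPES buffer 23.96 mL; nicotinic acid 5.47 mg; peptone 10.97 g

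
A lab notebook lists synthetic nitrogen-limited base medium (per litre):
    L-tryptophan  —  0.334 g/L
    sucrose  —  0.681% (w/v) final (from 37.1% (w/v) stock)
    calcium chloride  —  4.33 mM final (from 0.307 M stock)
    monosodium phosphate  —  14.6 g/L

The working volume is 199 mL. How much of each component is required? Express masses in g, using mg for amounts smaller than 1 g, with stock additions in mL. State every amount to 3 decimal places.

Scale factor relative to 1 L: 0.199.
L-tryptophan: 0.334 g/L × 0.199 L = 0.066466 g = 66.466 mg
sucrose: C1V1 = C2V2 → 0.681% ÷ 37.1% × 199 mL = 3.653 mL
calcium chloride: dilute stock: 4.33 mM × 199 mL ÷ 307 mM = 2.807 mL
monosodium phosphate: 14.6 g/L × 0.199 L = 2.905 g

L-tryptophan 66.466 mg; sucrose 3.653 mL; calcium chloride 2.807 mL; monosodium phosphate 2.905 g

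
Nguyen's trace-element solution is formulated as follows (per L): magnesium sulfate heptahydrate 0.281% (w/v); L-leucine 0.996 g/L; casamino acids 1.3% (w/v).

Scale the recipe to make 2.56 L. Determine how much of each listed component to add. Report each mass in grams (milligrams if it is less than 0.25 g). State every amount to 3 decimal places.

magnesium sulfate heptahydrate 7.194 g; L-leucine 2.550 g; casamino acids 33.280 g

Scale factor relative to 1 L: 2.56.
magnesium sulfate heptahydrate: 0.281% w/v = 2.81 g/L → 2.81 × 2.56 L = 7.194 g
L-leucine: 0.996 g/L × 2.56 L = 2.550 g
casamino acids: 1.3% w/v = 13 g/L → 13 × 2.56 L = 33.280 g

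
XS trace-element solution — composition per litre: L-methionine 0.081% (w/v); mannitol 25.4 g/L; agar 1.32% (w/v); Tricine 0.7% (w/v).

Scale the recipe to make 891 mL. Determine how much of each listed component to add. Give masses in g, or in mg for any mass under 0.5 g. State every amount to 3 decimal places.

L-methionine 0.722 g; mannitol 22.631 g; agar 11.761 g; Tricine 6.237 g

Target volume = 891 mL = 0.891 L.
L-methionine: 0.081 g per 100 mL × 891 mL ÷ 100 = 0.722 g
mannitol: 25.4 g/L × 0.891 L = 22.631 g
agar: 1.32 g per 100 mL × 891 mL ÷ 100 = 11.761 g
Tricine: 0.7 g per 100 mL × 891 mL ÷ 100 = 6.237 g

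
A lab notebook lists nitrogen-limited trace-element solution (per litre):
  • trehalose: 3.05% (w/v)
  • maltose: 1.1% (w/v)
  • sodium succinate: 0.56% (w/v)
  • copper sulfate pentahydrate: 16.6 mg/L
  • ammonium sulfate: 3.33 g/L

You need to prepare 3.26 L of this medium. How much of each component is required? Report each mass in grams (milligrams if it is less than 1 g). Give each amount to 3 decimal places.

trehalose 99.430 g; maltose 35.860 g; sodium succinate 18.256 g; copper sulfate pentahydrate 54.116 mg; ammonium sulfate 10.856 g

Scale factor relative to 1 L: 3.26.
trehalose: 3.05% w/v = 30.5 g/L → 30.5 × 3.26 L = 99.430 g
maltose: 1.1% w/v = 11 g/L → 11 × 3.26 L = 35.860 g
sodium succinate: 0.56 g per 100 mL × 3260 mL ÷ 100 = 18.256 g
copper sulfate pentahydrate: 16.6 mg/L × 3.26 L = 54.116 mg
ammonium sulfate: 3.33 g/L × 3.26 L = 10.856 g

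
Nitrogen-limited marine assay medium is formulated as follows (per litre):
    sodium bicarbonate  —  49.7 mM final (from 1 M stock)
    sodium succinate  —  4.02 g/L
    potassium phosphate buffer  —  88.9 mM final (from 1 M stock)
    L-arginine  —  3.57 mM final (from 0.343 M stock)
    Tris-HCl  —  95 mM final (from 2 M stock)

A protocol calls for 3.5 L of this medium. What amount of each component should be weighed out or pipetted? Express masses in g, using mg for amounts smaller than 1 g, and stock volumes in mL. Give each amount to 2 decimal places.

Working volume: 3.5 L.
sodium bicarbonate: V = C2·V2/C1 = 49.7 mM × 3500 mL ÷ 1000 mM = 173.95 mL
sodium succinate: 4.02 g/L × 3.5 L = 14.07 g
potassium phosphate buffer: V = C2·V2/C1 = 88.9 mM × 3500 mL ÷ 1000 mM = 311.15 mL
L-arginine: dilute stock: 3.57 mM × 3500 mL ÷ 343 mM = 36.43 mL
Tris-HCl: dilute stock: 95 mM × 3500 mL ÷ 2000 mM = 166.25 mL

sodium bicarbonate 173.95 mL; sodium succinate 14.07 g; potassium phosphate buffer 311.15 mL; L-arginine 36.43 mL; Tris-HCl 166.25 mL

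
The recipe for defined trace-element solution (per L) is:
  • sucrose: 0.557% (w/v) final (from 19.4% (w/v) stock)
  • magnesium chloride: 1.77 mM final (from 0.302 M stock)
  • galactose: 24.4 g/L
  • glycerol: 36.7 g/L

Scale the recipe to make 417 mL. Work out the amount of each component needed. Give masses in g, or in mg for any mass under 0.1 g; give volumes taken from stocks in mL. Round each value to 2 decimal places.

sucrose 11.97 mL; magnesium chloride 2.44 mL; galactose 10.17 g; glycerol 15.30 g

Working volume: 417 mL = 0.417 L.
sucrose: C1V1 = C2V2 → 0.557% ÷ 19.4% × 417 mL = 11.97 mL
magnesium chloride: dilute stock: 1.77 mM × 417 mL ÷ 302 mM = 2.44 mL
galactose: 24.4 g/L × 0.417 L = 10.17 g
glycerol: 36.7 g/L × 0.417 L = 15.30 g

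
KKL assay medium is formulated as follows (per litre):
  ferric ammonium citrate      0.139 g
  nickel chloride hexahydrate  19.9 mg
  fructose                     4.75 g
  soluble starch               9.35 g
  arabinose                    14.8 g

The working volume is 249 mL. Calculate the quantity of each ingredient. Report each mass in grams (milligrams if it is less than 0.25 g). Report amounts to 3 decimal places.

Scale factor = 249 mL / 1000 mL = 0.249.
ferric ammonium citrate: 0.139 g × (249 mL / 1000 mL) = 0.034611 g = 34.611 mg
nickel chloride hexahydrate: 19.9 mg × (249 mL / 1000 mL) = 4.955 mg
fructose: 4.75 g × (249 mL / 1000 mL) = 1.183 g
soluble starch: 9.35 g × (249 mL / 1000 mL) = 2.328 g
arabinose: 14.8 g × (249 mL / 1000 mL) = 3.685 g

ferric ammonium citrate 34.611 mg; nickel chloride hexahydrate 4.955 mg; fructose 1.183 g; soluble starch 2.328 g; arabinose 3.685 g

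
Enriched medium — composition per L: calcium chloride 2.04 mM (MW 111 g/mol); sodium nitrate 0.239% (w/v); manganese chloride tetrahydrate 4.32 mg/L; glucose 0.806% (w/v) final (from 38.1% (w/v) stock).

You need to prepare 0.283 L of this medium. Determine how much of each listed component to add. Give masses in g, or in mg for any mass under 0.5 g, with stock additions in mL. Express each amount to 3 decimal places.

calcium chloride 64.083 mg; sodium nitrate 0.676 g; manganese chloride tetrahydrate 1.223 mg; glucose 5.987 mL

Working volume: 0.283 L.
calcium chloride: 2.04 mmol/L × 111 mg/mmol × 0.283 L = 64.083 mg
sodium nitrate: 0.239 g per 100 mL × 283 mL ÷ 100 = 0.676 g
manganese chloride tetrahydrate: 4.32 mg/L × 0.283 L = 1.223 mg
glucose: V = C2·V2/C1 = 0.806% ÷ 38.1% × 283 mL = 5.987 mL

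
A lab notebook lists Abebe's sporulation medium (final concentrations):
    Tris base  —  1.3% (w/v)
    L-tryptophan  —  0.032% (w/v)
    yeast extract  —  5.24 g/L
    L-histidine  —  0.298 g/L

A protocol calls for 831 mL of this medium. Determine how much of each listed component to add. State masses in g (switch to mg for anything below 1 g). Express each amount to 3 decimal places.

Target volume = 831 mL = 0.831 L.
Tris base: 1.3% w/v = 13 g/L → 13 × 0.831 L = 10.803 g
L-tryptophan: 0.032 g per 100 mL × 831 mL ÷ 100 = 0.26592 g = 265.920 mg
yeast extract: 5.24 g/L × 0.831 L = 4.354 g
L-histidine: 0.298 g/L × 0.831 L = 0.247638 g = 247.638 mg

Tris base 10.803 g; L-tryptophan 265.920 mg; yeast extract 4.354 g; L-histidine 247.638 mg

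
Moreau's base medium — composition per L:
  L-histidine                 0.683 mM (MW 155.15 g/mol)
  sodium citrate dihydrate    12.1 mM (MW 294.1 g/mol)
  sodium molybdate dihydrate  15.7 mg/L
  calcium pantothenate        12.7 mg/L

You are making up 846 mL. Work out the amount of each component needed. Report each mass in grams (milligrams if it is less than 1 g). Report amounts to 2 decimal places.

L-histidine 89.65 mg; sodium citrate dihydrate 3.01 g; sodium molybdate dihydrate 13.28 mg; calcium pantothenate 10.74 mg

Working volume: 846 mL = 0.846 L.
L-histidine: 0.683 mmol/L × 155.15 mg/mmol × 0.846 L = 89.65 mg
sodium citrate dihydrate: 12.1 mmol/L × 294.1 g/mol × 0.846 L ÷ 1000 = 3.01 g
sodium molybdate dihydrate: 15.7 mg/L × 0.846 L = 13.28 mg
calcium pantothenate: 12.7 mg/L × 0.846 L = 10.74 mg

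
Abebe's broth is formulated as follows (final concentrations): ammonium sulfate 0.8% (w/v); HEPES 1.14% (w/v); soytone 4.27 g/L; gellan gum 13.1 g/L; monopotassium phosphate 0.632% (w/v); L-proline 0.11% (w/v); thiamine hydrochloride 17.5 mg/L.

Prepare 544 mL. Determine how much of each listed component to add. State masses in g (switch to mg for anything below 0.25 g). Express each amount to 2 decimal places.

Target volume = 544 mL = 0.544 L.
ammonium sulfate: 0.8% w/v = 8 g/L → 8 × 0.544 L = 4.35 g
HEPES: 1.14 g per 100 mL × 544 mL ÷ 100 = 6.20 g
soytone: 4.27 g/L × 0.544 L = 2.32 g
gellan gum: 13.1 g/L × 0.544 L = 7.13 g
monopotassium phosphate: 0.632 g per 100 mL × 544 mL ÷ 100 = 3.44 g
L-proline: 0.11 g per 100 mL × 544 mL ÷ 100 = 0.60 g
thiamine hydrochloride: 17.5 mg/L × 0.544 L = 9.52 mg

ammonium sulfate 4.35 g; HEPES 6.20 g; soytone 2.32 g; gellan gum 7.13 g; monopotassium phosphate 3.44 g; L-proline 0.60 g; thiamine hydrochloride 9.52 mg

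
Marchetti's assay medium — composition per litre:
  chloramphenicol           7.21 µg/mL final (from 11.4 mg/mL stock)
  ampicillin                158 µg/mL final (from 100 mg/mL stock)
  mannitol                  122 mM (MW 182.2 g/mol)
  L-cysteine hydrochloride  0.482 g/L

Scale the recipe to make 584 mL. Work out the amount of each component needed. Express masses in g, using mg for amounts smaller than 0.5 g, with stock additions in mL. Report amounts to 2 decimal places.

Working volume: 584 mL = 0.584 L.
chloramphenicol: V = C2·V2/C1 = 7.21 µg/mL × 584 mL ÷ 11400 µg/mL = 0.37 mL
ampicillin: V = C2·V2/C1 = 158 µg/mL × 584 mL ÷ 100000 µg/mL = 0.92 mL
mannitol: 122 mmol/L × 182.2 g/mol × 0.584 L ÷ 1000 = 12.98 g
L-cysteine hydrochloride: 0.482 g/L × 0.584 L = 0.281488 g = 281.49 mg

chloramphenicol 0.37 mL; ampicillin 0.92 mL; mannitol 12.98 g; L-cysteine hydrochloride 281.49 mg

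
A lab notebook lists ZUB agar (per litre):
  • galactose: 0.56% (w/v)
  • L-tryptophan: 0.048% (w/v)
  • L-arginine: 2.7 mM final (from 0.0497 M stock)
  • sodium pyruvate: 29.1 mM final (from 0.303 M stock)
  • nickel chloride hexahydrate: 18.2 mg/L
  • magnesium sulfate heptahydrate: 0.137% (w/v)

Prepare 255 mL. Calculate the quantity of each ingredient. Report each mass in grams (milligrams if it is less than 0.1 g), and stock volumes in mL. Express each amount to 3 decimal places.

Target volume = 255 mL = 0.255 L.
galactose: 0.56 g per 100 mL × 255 mL ÷ 100 = 1.428 g
L-tryptophan: 0.048% w/v = 0.48 g/L → 0.48 × 0.255 L = 0.122 g
L-arginine: dilute stock: 2.7 mM × 255 mL ÷ 49.7 mM = 13.853 mL
sodium pyruvate: C1V1 = C2V2 → 29.1 mM × 255 mL ÷ 303 mM = 24.490 mL
nickel chloride hexahydrate: 18.2 mg/L × 0.255 L = 4.641 mg
magnesium sulfate heptahydrate: 0.137 g per 100 mL × 255 mL ÷ 100 = 0.349 g

galactose 1.428 g; L-tryptophan 0.122 g; L-arginine 13.853 mL; sodium pyruvate 24.490 mL; nickel chloride hexahydrate 4.641 mg; magnesium sulfate heptahydrate 0.349 g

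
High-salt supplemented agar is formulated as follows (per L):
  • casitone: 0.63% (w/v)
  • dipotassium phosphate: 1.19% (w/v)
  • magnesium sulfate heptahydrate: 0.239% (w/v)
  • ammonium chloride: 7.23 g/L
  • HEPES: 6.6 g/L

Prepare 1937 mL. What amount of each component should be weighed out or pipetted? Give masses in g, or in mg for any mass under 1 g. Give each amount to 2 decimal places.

casitone 12.20 g; dipotassium phosphate 23.05 g; magnesium sulfate heptahydrate 4.63 g; ammonium chloride 14.00 g; HEPES 12.78 g

Working volume: 1937 mL = 1.937 L.
casitone: 0.63 g per 100 mL × 1937 mL ÷ 100 = 12.20 g
dipotassium phosphate: 1.19 g per 100 mL × 1937 mL ÷ 100 = 23.05 g
magnesium sulfate heptahydrate: 0.239 g per 100 mL × 1937 mL ÷ 100 = 4.63 g
ammonium chloride: 7.23 g/L × 1.937 L = 14.00 g
HEPES: 6.6 g/L × 1.937 L = 12.78 g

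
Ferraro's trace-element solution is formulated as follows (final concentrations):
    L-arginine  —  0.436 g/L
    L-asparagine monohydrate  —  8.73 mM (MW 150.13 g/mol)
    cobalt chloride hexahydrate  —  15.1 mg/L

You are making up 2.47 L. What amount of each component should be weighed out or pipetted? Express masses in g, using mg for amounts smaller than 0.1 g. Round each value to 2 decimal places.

L-arginine 1.08 g; L-asparagine monohydrate 3.24 g; cobalt chloride hexahydrate 37.30 mg

Working volume: 2.47 L.
L-arginine: 0.436 g/L × 2.47 L = 1.08 g
L-asparagine monohydrate: 8.73 mmol/L × 150.13 g/mol × 2.47 L ÷ 1000 = 3.24 g
cobalt chloride hexahydrate: 15.1 mg/L × 2.47 L = 37.30 mg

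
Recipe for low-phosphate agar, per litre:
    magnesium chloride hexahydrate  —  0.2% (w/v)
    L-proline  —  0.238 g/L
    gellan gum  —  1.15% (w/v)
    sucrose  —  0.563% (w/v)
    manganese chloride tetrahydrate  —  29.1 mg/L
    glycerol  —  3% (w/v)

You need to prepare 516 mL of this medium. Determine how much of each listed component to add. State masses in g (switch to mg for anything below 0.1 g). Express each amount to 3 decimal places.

magnesium chloride hexahydrate 1.032 g; L-proline 0.123 g; gellan gum 5.934 g; sucrose 2.905 g; manganese chloride tetrahydrate 15.016 mg; glycerol 15.480 g

Working volume: 516 mL = 0.516 L.
magnesium chloride hexahydrate: 0.2 g per 100 mL × 516 mL ÷ 100 = 1.032 g
L-proline: 0.238 g/L × 0.516 L = 0.123 g
gellan gum: 1.15% w/v = 11.5 g/L → 11.5 × 0.516 L = 5.934 g
sucrose: 0.563 g per 100 mL × 516 mL ÷ 100 = 2.905 g
manganese chloride tetrahydrate: 29.1 mg/L × 0.516 L = 15.016 mg
glycerol: 3% w/v = 30 g/L → 30 × 0.516 L = 15.480 g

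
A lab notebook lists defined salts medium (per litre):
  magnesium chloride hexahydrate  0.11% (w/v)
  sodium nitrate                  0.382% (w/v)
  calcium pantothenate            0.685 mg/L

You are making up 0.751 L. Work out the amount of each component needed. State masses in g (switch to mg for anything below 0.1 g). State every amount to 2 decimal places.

Scale factor relative to 1 L: 0.751.
magnesium chloride hexahydrate: 0.11 g per 100 mL × 751 mL ÷ 100 = 0.83 g
sodium nitrate: 0.382% w/v = 3.82 g/L → 3.82 × 0.751 L = 2.87 g
calcium pantothenate: 0.685 mg/L × 0.751 L = 0.51 mg

magnesium chloride hexahydrate 0.83 g; sodium nitrate 2.87 g; calcium pantothenate 0.51 mg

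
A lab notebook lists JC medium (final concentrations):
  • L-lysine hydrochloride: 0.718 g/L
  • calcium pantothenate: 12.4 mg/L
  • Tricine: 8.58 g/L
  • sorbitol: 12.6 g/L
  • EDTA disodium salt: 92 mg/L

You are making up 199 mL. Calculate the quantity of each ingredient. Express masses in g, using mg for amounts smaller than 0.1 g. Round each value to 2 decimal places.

L-lysine hydrochloride 0.14 g; calcium pantothenate 2.47 mg; Tricine 1.71 g; sorbitol 2.51 g; EDTA disodium salt 18.31 mg

Target volume = 199 mL = 0.199 L.
L-lysine hydrochloride: 0.718 g/L × 0.199 L = 0.14 g
calcium pantothenate: 12.4 mg/L × 0.199 L = 2.47 mg
Tricine: 8.58 g/L × 0.199 L = 1.71 g
sorbitol: 12.6 g/L × 0.199 L = 2.51 g
EDTA disodium salt: 92 mg/L × 0.199 L = 18.31 mg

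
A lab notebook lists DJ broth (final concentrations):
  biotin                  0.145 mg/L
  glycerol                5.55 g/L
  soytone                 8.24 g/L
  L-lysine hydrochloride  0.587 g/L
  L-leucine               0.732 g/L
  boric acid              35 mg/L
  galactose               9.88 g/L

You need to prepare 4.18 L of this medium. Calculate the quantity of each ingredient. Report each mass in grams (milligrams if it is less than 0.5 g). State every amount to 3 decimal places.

biotin 0.606 mg; glycerol 23.199 g; soytone 34.443 g; L-lysine hydrochloride 2.454 g; L-leucine 3.060 g; boric acid 146.300 mg; galactose 41.298 g

Working volume: 4.18 L.
biotin: 0.145 mg/L × 4.18 L = 0.606 mg
glycerol: 5.55 g/L × 4.18 L = 23.199 g
soytone: 8.24 g/L × 4.18 L = 34.443 g
L-lysine hydrochloride: 0.587 g/L × 4.18 L = 2.454 g
L-leucine: 0.732 g/L × 4.18 L = 3.060 g
boric acid: 35 mg/L × 4.18 L = 146.300 mg
galactose: 9.88 g/L × 4.18 L = 41.298 g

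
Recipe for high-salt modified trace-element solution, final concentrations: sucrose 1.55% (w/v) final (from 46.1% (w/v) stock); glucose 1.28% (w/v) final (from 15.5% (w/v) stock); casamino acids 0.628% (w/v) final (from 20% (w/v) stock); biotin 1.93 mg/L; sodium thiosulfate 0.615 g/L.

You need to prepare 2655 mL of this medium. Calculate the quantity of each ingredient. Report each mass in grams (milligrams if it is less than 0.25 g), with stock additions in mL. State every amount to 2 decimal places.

Target volume = 2655 mL = 2.655 L.
sucrose: V = C2·V2/C1 = 1.55% ÷ 46.1% × 2655 mL = 89.27 mL
glucose: C1V1 = C2V2 → 1.28% ÷ 15.5% × 2655 mL = 219.25 mL
casamino acids: V = C2·V2/C1 = 0.628% ÷ 20% × 2655 mL = 83.37 mL
biotin: 1.93 mg/L × 2.655 L = 5.12 mg
sodium thiosulfate: 0.615 g/L × 2.655 L = 1.63 g

sucrose 89.27 mL; glucose 219.25 mL; casamino acids 83.37 mL; biotin 5.12 mg; sodium thiosulfate 1.63 g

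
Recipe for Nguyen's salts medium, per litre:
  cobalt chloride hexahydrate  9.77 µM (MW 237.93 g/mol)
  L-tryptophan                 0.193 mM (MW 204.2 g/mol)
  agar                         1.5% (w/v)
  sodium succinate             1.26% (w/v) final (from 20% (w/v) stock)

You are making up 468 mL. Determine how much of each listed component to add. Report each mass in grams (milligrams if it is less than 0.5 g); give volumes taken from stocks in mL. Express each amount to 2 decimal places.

Target volume = 468 mL = 0.468 L.
cobalt chloride hexahydrate: 9.77 µmol/L × 237.93 g/mol × 0.468 L ÷ 1000 = 1.09 mg
L-tryptophan: 0.193 mmol/L × 204.2 mg/mmol × 0.468 L = 18.44 mg
agar: 1.5% w/v = 15 g/L → 15 × 0.468 L = 7.02 g
sodium succinate: V = C2·V2/C1 = 1.26% ÷ 20% × 468 mL = 29.48 mL

cobalt chloride hexahydrate 1.09 mg; L-tryptophan 18.44 mg; agar 7.02 g; sodium succinate 29.48 mL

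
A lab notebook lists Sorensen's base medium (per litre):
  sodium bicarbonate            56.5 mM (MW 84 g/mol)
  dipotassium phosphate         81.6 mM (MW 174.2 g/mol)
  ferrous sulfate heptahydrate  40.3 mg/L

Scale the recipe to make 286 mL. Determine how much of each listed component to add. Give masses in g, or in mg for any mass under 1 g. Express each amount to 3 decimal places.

Scale factor relative to 1 L: 0.286.
sodium bicarbonate: 56.5 mmol/L × 84 g/mol × 0.286 L ÷ 1000 = 1.357 g
dipotassium phosphate: 81.6 mmol/L × 174.2 g/mol × 0.286 L ÷ 1000 = 4.065 g
ferrous sulfate heptahydrate: 40.3 mg/L × 0.286 L = 11.526 mg

sodium bicarbonate 1.357 g; dipotassium phosphate 4.065 g; ferrous sulfate heptahydrate 11.526 mg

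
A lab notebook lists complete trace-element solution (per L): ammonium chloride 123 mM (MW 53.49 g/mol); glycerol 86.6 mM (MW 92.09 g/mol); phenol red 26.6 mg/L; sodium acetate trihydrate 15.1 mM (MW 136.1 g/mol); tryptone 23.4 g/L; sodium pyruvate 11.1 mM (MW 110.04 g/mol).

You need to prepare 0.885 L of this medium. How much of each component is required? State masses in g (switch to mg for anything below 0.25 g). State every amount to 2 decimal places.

ammonium chloride 5.82 g; glycerol 7.06 g; phenol red 23.54 mg; sodium acetate trihydrate 1.82 g; tryptone 20.71 g; sodium pyruvate 1.08 g

Scale factor relative to 1 L: 0.885.
ammonium chloride: 123 mmol/L × 53.49 g/mol × 0.885 L ÷ 1000 = 5.82 g
glycerol: 86.6 mmol/L × 92.09 g/mol × 0.885 L ÷ 1000 = 7.06 g
phenol red: 26.6 mg/L × 0.885 L = 23.54 mg
sodium acetate trihydrate: 15.1 mmol/L × 136.1 g/mol × 0.885 L ÷ 1000 = 1.82 g
tryptone: 23.4 g/L × 0.885 L = 20.71 g
sodium pyruvate: 11.1 mmol/L × 110.04 g/mol × 0.885 L ÷ 1000 = 1.08 g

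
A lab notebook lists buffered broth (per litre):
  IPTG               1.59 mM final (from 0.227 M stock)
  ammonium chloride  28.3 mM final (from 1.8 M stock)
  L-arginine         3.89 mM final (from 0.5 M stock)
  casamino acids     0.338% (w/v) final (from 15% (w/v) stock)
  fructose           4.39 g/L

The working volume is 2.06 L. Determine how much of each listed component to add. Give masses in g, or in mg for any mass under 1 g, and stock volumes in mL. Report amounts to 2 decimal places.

IPTG 14.43 mL; ammonium chloride 32.39 mL; L-arginine 16.03 mL; casamino acids 46.42 mL; fructose 9.04 g

Working volume: 2.06 L.
IPTG: V = C2·V2/C1 = 1.59 mM × 2060 mL ÷ 227 mM = 14.43 mL
ammonium chloride: V = C2·V2/C1 = 28.3 mM × 2060 mL ÷ 1800 mM = 32.39 mL
L-arginine: dilute stock: 3.89 mM × 2060 mL ÷ 500 mM = 16.03 mL
casamino acids: C1V1 = C2V2 → 0.338% ÷ 15% × 2060 mL = 46.42 mL
fructose: 4.39 g/L × 2.06 L = 9.04 g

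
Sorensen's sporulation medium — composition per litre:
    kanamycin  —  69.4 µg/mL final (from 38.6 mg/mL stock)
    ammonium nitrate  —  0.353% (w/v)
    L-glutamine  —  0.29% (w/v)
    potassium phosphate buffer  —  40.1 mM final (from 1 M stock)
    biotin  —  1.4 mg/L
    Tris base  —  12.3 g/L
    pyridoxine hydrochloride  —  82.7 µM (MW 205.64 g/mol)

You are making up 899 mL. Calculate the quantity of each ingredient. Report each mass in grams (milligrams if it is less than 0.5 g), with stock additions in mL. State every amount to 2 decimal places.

kanamycin 1.62 mL; ammonium nitrate 3.17 g; L-glutamine 2.61 g; potassium phosphate buffer 36.05 mL; biotin 1.26 mg; Tris base 11.06 g; pyridoxine hydrochloride 15.29 mg

Target volume = 899 mL = 0.899 L.
kanamycin: dilute stock: 69.4 µg/mL × 899 mL ÷ 38600 µg/mL = 1.62 mL
ammonium nitrate: 0.353% w/v = 3.53 g/L → 3.53 × 0.899 L = 3.17 g
L-glutamine: 0.29 g per 100 mL × 899 mL ÷ 100 = 2.61 g
potassium phosphate buffer: V = C2·V2/C1 = 40.1 mM × 899 mL ÷ 1000 mM = 36.05 mL
biotin: 1.4 mg/L × 0.899 L = 1.26 mg
Tris base: 12.3 g/L × 0.899 L = 11.06 g
pyridoxine hydrochloride: 82.7 µmol/L × 205.64 g/mol × 0.899 L ÷ 1000 = 15.29 mg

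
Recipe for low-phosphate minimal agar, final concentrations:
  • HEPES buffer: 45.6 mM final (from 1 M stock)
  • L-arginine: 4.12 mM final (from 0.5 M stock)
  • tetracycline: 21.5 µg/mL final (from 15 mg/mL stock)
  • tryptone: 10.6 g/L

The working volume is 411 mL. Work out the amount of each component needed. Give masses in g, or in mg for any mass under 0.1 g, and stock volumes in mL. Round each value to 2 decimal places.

Target volume = 411 mL = 0.411 L.
HEPES buffer: C1V1 = C2V2 → 45.6 mM × 411 mL ÷ 1000 mM = 18.74 mL
L-arginine: C1V1 = C2V2 → 4.12 mM × 411 mL ÷ 500 mM = 3.39 mL
tetracycline: C1V1 = C2V2 → 21.5 µg/mL × 411 mL ÷ 15000 µg/mL = 0.59 mL
tryptone: 10.6 g/L × 0.411 L = 4.36 g

HEPES buffer 18.74 mL; L-arginine 3.39 mL; tetracycline 0.59 mL; tryptone 4.36 g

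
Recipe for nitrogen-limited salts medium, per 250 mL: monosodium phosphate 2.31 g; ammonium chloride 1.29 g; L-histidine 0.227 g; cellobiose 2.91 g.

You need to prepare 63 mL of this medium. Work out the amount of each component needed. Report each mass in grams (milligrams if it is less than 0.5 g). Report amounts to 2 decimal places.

monosodium phosphate 0.58 g; ammonium chloride 325.08 mg; L-histidine 57.20 mg; cellobiose 0.73 g

Scale factor = 63 mL / 250 mL = 0.252.
monosodium phosphate: 2.31 g × (63 mL / 250 mL) = 0.58 g
ammonium chloride: 1.29 g × (63 mL / 250 mL) = 0.32508 g = 325.08 mg
L-histidine: 0.227 g × (63 mL / 250 mL) = 0.057204 g = 57.20 mg
cellobiose: 2.91 g × (63 mL / 250 mL) = 0.73 g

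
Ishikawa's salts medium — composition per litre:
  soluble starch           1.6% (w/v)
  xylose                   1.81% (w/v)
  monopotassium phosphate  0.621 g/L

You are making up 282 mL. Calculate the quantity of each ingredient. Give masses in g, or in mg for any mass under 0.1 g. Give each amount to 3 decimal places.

Target volume = 282 mL = 0.282 L.
soluble starch: 1.6% w/v = 16 g/L → 16 × 0.282 L = 4.512 g
xylose: 1.81% w/v = 18.1 g/L → 18.1 × 0.282 L = 5.104 g
monopotassium phosphate: 0.621 g/L × 0.282 L = 0.175 g

soluble starch 4.512 g; xylose 5.104 g; monopotassium phosphate 0.175 g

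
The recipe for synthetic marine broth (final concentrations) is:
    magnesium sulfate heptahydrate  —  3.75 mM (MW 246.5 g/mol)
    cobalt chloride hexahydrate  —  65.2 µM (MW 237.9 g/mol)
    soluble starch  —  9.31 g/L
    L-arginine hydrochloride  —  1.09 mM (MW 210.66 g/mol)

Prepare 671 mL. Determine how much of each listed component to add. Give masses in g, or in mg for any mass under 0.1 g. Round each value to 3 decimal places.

Scale factor relative to 1 L: 0.671.
magnesium sulfate heptahydrate: 3.75 mmol/L × 246.5 g/mol × 0.671 L ÷ 1000 = 0.620 g
cobalt chloride hexahydrate: 65.2 µmol/L × 237.9 g/mol × 0.671 L ÷ 1000 = 10.408 mg
soluble starch: 9.31 g/L × 0.671 L = 6.247 g
L-arginine hydrochloride: 1.09 mmol/L × 210.66 g/mol × 0.671 L ÷ 1000 = 0.154 g

magnesium sulfate heptahydrate 0.620 g; cobalt chloride hexahydrate 10.408 mg; soluble starch 6.247 g; L-arginine hydrochloride 0.154 g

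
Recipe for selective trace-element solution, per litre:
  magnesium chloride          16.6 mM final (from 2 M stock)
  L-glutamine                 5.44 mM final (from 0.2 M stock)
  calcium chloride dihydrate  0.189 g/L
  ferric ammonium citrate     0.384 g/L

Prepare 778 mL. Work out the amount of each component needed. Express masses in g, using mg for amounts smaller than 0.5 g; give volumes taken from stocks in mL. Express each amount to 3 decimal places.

Target volume = 778 mL = 0.778 L.
magnesium chloride: dilute stock: 16.6 mM × 778 mL ÷ 2000 mM = 6.457 mL
L-glutamine: dilute stock: 5.44 mM × 778 mL ÷ 200 mM = 21.162 mL
calcium chloride dihydrate: 0.189 g/L × 0.778 L = 0.147042 g = 147.042 mg
ferric ammonium citrate: 0.384 g/L × 0.778 L = 0.298752 g = 298.752 mg

magnesium chloride 6.457 mL; L-glutamine 21.162 mL; calcium chloride dihydrate 147.042 mg; ferric ammonium citrate 298.752 mg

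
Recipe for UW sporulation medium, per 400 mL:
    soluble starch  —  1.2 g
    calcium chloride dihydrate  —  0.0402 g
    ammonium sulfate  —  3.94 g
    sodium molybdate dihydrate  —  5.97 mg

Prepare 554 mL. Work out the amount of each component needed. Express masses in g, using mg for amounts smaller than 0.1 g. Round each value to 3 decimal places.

soluble starch 1.662 g; calcium chloride dihydrate 55.677 mg; ammonium sulfate 5.457 g; sodium molybdate dihydrate 8.268 mg

Ratio of target to recipe volume: 554 / 400 = 1.385.
soluble starch: 1.2 g × (554 mL / 400 mL) = 1.662 g
calcium chloride dihydrate: 0.0402 g × (554 mL / 400 mL) = 0.055677 g = 55.677 mg
ammonium sulfate: 3.94 g × (554 mL / 400 mL) = 5.457 g
sodium molybdate dihydrate: 5.97 mg × (554 mL / 400 mL) = 8.268 mg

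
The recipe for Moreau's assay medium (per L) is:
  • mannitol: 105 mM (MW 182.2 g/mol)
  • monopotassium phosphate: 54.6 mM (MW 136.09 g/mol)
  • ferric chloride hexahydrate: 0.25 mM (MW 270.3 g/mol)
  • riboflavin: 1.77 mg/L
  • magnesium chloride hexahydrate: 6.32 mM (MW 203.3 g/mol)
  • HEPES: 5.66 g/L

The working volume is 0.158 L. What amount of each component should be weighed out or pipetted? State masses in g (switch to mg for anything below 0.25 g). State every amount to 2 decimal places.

mannitol 3.02 g; monopotassium phosphate 1.17 g; ferric chloride hexahydrate 10.68 mg; riboflavin 0.28 mg; magnesium chloride hexahydrate 203.01 mg; HEPES 0.89 g

Scale factor relative to 1 L: 0.158.
mannitol: 105 mmol/L × 182.2 g/mol × 0.158 L ÷ 1000 = 3.02 g
monopotassium phosphate: 54.6 mmol/L × 136.09 g/mol × 0.158 L ÷ 1000 = 1.17 g
ferric chloride hexahydrate: 0.25 mmol/L × 270.3 mg/mmol × 0.158 L = 10.68 mg
riboflavin: 1.77 mg/L × 0.158 L = 0.28 mg
magnesium chloride hexahydrate: 6.32 mmol/L × 203.3 mg/mmol × 0.158 L = 203.01 mg
HEPES: 5.66 g/L × 0.158 L = 0.89 g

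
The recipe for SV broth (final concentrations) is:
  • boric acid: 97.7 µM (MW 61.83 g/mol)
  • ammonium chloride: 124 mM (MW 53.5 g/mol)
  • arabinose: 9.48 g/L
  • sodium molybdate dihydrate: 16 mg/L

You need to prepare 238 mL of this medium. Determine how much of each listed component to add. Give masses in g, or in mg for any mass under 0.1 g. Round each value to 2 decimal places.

boric acid 1.44 mg; ammonium chloride 1.58 g; arabinose 2.26 g; sodium molybdate dihydrate 3.81 mg

Scale factor relative to 1 L: 0.238.
boric acid: 97.7 µmol/L × 61.83 g/mol × 0.238 L ÷ 1000 = 1.44 mg
ammonium chloride: 124 mmol/L × 53.5 g/mol × 0.238 L ÷ 1000 = 1.58 g
arabinose: 9.48 g/L × 0.238 L = 2.26 g
sodium molybdate dihydrate: 16 mg/L × 0.238 L = 3.81 mg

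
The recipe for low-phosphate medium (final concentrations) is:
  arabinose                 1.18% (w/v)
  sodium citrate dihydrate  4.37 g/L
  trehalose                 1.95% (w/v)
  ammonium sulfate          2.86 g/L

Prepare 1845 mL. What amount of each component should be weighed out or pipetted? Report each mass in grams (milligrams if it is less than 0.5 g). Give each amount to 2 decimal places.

arabinose 21.77 g; sodium citrate dihydrate 8.06 g; trehalose 35.98 g; ammonium sulfate 5.28 g

Scale factor relative to 1 L: 1.845.
arabinose: 1.18 g per 100 mL × 1845 mL ÷ 100 = 21.77 g
sodium citrate dihydrate: 4.37 g/L × 1.845 L = 8.06 g
trehalose: 1.95 g per 100 mL × 1845 mL ÷ 100 = 35.98 g
ammonium sulfate: 2.86 g/L × 1.845 L = 5.28 g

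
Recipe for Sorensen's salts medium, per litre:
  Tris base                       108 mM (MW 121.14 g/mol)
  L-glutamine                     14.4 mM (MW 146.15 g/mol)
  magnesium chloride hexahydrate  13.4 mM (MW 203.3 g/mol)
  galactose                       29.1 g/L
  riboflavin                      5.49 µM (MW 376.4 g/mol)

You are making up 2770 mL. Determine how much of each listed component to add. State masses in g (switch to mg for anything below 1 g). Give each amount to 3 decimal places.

Target volume = 2770 mL = 2.77 L.
Tris base: 108 mmol/L × 121.14 g/mol × 2.77 L ÷ 1000 = 36.240 g
L-glutamine: 14.4 mmol/L × 146.15 g/mol × 2.77 L ÷ 1000 = 5.830 g
magnesium chloride hexahydrate: 13.4 mmol/L × 203.3 g/mol × 2.77 L ÷ 1000 = 7.546 g
galactose: 29.1 g/L × 2.77 L = 80.607 g
riboflavin: 5.49 µmol/L × 376.4 g/mol × 2.77 L ÷ 1000 = 5.724 mg

Tris base 36.240 g; L-glutamine 5.830 g; magnesium chloride hexahydrate 7.546 g; galactose 80.607 g; riboflavin 5.724 mg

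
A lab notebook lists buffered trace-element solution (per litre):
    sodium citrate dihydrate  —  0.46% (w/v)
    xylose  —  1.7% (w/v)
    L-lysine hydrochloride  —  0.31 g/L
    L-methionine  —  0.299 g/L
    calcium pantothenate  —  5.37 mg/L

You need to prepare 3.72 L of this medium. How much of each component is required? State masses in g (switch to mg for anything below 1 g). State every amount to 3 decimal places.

sodium citrate dihydrate 17.112 g; xylose 63.240 g; L-lysine hydrochloride 1.153 g; L-methionine 1.112 g; calcium pantothenate 19.976 mg

Working volume: 3.72 L.
sodium citrate dihydrate: 0.46 g per 100 mL × 3720 mL ÷ 100 = 17.112 g
xylose: 1.7 g per 100 mL × 3720 mL ÷ 100 = 63.240 g
L-lysine hydrochloride: 0.31 g/L × 3.72 L = 1.153 g
L-methionine: 0.299 g/L × 3.72 L = 1.112 g
calcium pantothenate: 5.37 mg/L × 3.72 L = 19.976 mg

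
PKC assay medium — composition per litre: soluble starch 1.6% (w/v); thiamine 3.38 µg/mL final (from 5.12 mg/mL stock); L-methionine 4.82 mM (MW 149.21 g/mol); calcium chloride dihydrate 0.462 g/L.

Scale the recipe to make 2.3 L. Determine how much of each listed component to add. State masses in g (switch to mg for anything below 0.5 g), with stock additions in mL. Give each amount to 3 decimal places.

Scale factor relative to 1 L: 2.3.
soluble starch: 1.6 g per 100 mL × 2300 mL ÷ 100 = 36.800 g
thiamine: dilute stock: 3.38 µg/mL × 2300 mL ÷ 5120 µg/mL = 1.518 mL
L-methionine: 4.82 mmol/L × 149.21 g/mol × 2.3 L ÷ 1000 = 1.654 g
calcium chloride dihydrate: 0.462 g/L × 2.3 L = 1.063 g

soluble starch 36.800 g; thiamine 1.518 mL; L-methionine 1.654 g; calcium chloride dihydrate 1.063 g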